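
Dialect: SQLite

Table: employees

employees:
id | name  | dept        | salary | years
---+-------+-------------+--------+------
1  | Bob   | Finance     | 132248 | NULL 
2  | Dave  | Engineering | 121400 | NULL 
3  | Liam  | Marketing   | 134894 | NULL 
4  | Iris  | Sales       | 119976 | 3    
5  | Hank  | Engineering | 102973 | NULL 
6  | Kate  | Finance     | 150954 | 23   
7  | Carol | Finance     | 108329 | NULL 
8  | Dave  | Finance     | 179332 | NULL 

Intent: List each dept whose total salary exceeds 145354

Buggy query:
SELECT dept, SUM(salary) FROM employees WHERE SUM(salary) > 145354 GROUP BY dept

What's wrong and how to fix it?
Bug: Aggregate functions cannot appear in a WHERE clause

Fix: Use HAVING (which filters groups after aggregation) instead of WHERE

Corrected query:
SELECT dept, SUM(salary) FROM employees GROUP BY dept HAVING SUM(salary) > 145354

Result:
dept        | SUM(salary)
------------+------------
Engineering | 224373     
Finance     | 570863     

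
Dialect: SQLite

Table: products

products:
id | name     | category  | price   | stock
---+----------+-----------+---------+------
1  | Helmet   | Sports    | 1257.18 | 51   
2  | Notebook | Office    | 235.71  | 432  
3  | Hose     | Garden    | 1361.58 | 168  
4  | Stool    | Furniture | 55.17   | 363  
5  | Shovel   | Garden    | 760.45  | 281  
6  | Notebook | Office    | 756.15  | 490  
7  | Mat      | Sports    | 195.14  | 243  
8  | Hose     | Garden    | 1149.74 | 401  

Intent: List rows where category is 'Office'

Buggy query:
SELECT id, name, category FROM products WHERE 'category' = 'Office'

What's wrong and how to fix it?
Bug: 'category' in single quotes is a string literal, not the column; the comparison is literal-vs-literal and never true

Fix: Remove the quotes around the column name (or use double quotes for an identifier)

Corrected query:
SELECT id, name, category FROM products WHERE category = 'Office'

Result:
id | name     | category
---+----------+---------
2  | Notebook | Office  
6  | Notebook | Office  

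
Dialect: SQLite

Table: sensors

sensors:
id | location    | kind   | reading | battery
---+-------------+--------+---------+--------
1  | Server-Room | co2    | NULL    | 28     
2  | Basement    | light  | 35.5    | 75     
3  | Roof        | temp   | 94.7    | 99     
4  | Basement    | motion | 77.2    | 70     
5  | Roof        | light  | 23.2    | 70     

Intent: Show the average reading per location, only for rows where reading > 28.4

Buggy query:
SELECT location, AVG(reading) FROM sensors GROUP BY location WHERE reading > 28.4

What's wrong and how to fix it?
Bug: WHERE cannot follow GROUP BY

Fix: Move the WHERE clause before GROUP BY

Corrected query:
SELECT location, AVG(reading) FROM sensors WHERE reading > 28.4 GROUP BY location

Result:
location | AVG(reading)
---------+-------------
Basement | 56.35       
Roof     | 94.7        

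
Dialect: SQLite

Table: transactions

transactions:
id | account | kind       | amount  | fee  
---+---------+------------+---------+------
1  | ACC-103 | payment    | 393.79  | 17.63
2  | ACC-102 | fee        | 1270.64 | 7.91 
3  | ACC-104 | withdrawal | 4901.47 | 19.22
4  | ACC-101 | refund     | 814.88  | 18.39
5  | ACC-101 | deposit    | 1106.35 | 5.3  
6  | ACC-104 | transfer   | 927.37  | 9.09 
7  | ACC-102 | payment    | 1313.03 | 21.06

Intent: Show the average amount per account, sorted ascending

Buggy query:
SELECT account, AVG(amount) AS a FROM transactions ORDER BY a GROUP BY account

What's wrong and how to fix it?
Bug: ORDER BY appears before GROUP BY; SQL clause order requires GROUP BY first

Fix: Move ORDER BY to the end, after GROUP BY

Corrected query:
SELECT account, AVG(amount) AS a FROM transactions GROUP BY account ORDER BY a

Result:
account | a       
--------+---------
ACC-103 | 393.79  
ACC-101 | 960.615 
ACC-102 | 1291.835
ACC-104 | 2914.42 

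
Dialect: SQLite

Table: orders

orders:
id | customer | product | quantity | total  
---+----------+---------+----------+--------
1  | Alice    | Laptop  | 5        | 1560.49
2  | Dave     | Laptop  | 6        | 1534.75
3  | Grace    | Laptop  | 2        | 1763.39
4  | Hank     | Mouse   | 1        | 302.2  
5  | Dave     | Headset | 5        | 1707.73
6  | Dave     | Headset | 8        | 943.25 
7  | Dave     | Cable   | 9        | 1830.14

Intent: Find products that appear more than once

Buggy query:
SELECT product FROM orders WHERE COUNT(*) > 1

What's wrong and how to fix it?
Bug: COUNT(*) is an aggregate and cannot be used in WHERE

Fix: Group first, then use HAVING for the count condition

Corrected query:
SELECT product FROM orders GROUP BY product HAVING COUNT(*) > 1

Result:
product
-------
Headset
Laptop 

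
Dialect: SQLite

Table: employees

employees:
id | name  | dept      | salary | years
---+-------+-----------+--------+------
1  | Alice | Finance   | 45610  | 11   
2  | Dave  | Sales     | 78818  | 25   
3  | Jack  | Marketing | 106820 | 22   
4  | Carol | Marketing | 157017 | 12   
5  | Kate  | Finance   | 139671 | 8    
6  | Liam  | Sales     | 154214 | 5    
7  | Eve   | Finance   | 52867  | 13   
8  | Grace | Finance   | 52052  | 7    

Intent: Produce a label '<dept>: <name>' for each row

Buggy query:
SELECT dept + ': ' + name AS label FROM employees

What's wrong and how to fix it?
Bug: '+' is numeric addition; on text columns SQLite converts them to 0 instead of concatenating

Fix: Use the || operator for string concatenation

Corrected query:
SELECT dept || ': ' || name AS label FROM employees

Result:
label           
----------------
Finance: Alice  
Sales: Dave     
Marketing: Jack 
Marketing: Carol
Finance: Kate   
Sales: Liam     
Finance: Eve    
Finance: Grace  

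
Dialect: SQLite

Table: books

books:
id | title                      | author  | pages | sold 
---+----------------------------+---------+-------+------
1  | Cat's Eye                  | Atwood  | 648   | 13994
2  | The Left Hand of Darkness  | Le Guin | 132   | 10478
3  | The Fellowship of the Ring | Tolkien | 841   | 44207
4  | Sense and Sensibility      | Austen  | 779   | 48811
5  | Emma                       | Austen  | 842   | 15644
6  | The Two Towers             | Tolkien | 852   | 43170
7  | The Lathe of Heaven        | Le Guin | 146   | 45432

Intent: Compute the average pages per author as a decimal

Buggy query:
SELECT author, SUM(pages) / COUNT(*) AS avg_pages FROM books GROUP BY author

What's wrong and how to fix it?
Bug: SUM(pages) and COUNT(*) are both integers; the division truncates the fractional part

Fix: Multiply by 1.0 (or CAST to REAL) to force floating-point division

Corrected query:
SELECT author, SUM(pages) * 1.0 / COUNT(*) AS avg_pages FROM books GROUP BY author

Result:
author  | avg_pages
--------+----------
Atwood  | 648      
Austen  | 810.5    
Le Guin | 139      
Tolkien | 846.5    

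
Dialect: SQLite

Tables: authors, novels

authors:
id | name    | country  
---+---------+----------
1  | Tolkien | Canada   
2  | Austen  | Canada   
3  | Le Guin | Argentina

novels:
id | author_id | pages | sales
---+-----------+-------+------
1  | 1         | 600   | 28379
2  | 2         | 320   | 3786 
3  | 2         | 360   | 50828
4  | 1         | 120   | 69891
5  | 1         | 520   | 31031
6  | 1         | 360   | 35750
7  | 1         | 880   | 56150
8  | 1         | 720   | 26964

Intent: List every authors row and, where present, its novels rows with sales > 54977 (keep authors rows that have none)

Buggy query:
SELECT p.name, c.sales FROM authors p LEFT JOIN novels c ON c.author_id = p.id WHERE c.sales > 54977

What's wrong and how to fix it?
Bug: A WHERE condition on the right-hand table after LEFT JOIN drops unmatched parents

Fix: Put 'c.sales > 54977' in the JOIN's ON clause instead of WHERE

Corrected query:
SELECT p.name, c.sales FROM authors p LEFT JOIN novels c ON c.author_id = p.id AND c.sales > 54977

Result:
name    | sales
--------+------
Tolkien | 56150
Tolkien | 69891
Austen  | NULL 
Le Guin | NULL 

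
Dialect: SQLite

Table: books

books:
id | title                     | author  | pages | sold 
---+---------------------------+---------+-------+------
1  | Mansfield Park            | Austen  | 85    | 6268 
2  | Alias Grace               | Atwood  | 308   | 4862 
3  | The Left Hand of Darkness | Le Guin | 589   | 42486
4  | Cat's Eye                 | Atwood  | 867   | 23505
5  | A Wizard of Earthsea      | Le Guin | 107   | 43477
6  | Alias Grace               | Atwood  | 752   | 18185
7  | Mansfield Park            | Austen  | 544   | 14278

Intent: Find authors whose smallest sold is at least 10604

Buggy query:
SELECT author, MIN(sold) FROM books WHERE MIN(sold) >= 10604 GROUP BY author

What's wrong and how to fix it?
Bug: Aggregates like MIN are computed per group after WHERE runs

Fix: Replace WHERE with HAVING after the GROUP BY

Corrected query:
SELECT author, MIN(sold) FROM books GROUP BY author HAVING MIN(sold) >= 10604

Result:
author  | MIN(sold)
--------+----------
Le Guin | 42486    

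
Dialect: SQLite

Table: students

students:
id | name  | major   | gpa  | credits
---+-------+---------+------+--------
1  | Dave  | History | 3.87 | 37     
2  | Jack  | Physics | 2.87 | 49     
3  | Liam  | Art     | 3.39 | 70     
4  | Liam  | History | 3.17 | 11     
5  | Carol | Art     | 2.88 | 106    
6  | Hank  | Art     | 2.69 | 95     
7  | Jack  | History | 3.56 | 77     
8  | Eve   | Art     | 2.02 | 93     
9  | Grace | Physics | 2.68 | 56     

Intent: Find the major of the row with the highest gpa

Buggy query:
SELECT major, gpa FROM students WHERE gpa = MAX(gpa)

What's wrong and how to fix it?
Bug: WHERE is evaluated per row; an aggregate over the whole table isn't defined there

Fix: Use a subquery: WHERE gpa = (SELECT MAX(gpa) FROM students)

Corrected query:
SELECT major, gpa FROM students WHERE gpa = (SELECT MAX(gpa) FROM students)

Result:
major   | gpa 
--------+-----
History | 3.87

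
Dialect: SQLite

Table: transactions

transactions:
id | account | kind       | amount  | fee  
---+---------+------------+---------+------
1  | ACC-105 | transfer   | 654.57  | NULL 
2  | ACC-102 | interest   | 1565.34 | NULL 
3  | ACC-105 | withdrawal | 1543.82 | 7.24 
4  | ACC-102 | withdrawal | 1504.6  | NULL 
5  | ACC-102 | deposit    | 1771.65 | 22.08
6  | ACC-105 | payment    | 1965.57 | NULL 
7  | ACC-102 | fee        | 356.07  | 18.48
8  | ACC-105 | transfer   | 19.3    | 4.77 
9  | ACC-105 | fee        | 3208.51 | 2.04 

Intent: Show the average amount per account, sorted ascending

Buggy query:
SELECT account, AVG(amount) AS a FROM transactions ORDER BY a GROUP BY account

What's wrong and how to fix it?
Bug: ORDER BY appears before GROUP BY; SQL clause order requires GROUP BY first

Fix: Reorder: SELECT … FROM … GROUP BY … ORDER BY …

Corrected query:
SELECT account, AVG(amount) AS a FROM transactions GROUP BY account ORDER BY a

Result:
account | a       
--------+---------
ACC-102 | 1299.415
ACC-105 | 1478.354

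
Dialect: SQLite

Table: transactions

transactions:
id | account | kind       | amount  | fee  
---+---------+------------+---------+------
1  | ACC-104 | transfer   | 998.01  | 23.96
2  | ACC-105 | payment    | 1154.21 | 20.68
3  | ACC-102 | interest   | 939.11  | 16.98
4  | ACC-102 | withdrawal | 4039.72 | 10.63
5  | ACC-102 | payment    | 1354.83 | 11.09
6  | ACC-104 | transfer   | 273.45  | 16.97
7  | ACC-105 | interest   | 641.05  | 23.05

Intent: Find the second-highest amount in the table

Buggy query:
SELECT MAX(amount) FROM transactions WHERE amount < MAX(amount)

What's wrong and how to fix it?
Bug: MAX(amount) on the right of the comparison is an aggregate-in-WHERE error

Fix: Put the inner MAX in a scalar subquery

Corrected query:
SELECT MAX(amount) FROM transactions WHERE amount < (SELECT MAX(amount) FROM transactions)

Result:
MAX(amount)
-----------
1354.83    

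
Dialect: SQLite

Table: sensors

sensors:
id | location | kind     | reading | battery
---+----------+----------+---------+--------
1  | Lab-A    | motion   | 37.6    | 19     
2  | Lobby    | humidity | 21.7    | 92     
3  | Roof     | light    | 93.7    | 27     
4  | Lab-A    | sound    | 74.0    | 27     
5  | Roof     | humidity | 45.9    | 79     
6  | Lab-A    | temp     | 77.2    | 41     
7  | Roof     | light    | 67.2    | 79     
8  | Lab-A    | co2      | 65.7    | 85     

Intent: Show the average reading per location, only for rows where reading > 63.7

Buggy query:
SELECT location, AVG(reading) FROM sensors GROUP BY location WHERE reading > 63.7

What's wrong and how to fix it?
Bug: WHERE cannot follow GROUP BY

Fix: Place WHERE between FROM and GROUP BY

Corrected query:
SELECT location, AVG(reading) FROM sensors WHERE reading > 63.7 GROUP BY location

Result:
location | AVG(reading)
---------+-------------
Lab-A    | 72.3        
Roof     | 80.45       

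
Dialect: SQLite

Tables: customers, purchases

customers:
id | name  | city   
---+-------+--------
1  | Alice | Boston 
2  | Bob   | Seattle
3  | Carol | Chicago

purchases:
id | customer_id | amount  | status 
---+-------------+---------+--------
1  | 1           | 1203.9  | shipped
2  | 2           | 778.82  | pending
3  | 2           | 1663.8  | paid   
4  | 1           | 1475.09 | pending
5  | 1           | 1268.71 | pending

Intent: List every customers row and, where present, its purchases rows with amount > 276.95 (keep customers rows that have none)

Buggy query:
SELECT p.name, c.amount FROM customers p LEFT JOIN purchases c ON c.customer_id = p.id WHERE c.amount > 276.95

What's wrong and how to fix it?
Bug: Filtering c.amount in WHERE discards the NULL rows produced by LEFT JOIN, turning it into an inner join

Fix: Move the right-table condition into the ON clause so unmatched parents are kept

Corrected query:
SELECT p.name, c.amount FROM customers p LEFT JOIN purchases c ON c.customer_id = p.id AND c.amount > 276.95

Result:
name  | amount 
------+--------
Alice | 1203.9 
Alice | 1268.71
Alice | 1475.09
Bob   | 778.82 
Bob   | 1663.8 
Carol | NULL   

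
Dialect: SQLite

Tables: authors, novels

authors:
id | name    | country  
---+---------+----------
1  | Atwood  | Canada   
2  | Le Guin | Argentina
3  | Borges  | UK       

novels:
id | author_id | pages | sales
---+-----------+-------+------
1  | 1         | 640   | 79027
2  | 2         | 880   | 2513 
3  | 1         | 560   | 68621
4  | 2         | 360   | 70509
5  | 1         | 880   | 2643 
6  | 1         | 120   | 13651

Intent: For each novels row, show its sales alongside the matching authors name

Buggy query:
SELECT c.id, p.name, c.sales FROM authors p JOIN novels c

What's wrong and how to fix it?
Bug: JOIN with no ON clause produces a cartesian product; every novels row pairs with every authors row

Fix: Specify the join condition linking the foreign key to the parent id

Corrected query:
SELECT c.id, p.name, c.sales FROM authors p JOIN novels c ON c.author_id = p.id

Result:
id | name    | sales
---+---------+------
1  | Atwood  | 79027
2  | Le Guin | 2513 
3  | Atwood  | 68621
4  | Le Guin | 70509
5  | Atwood  | 2643 
6  | Atwood  | 13651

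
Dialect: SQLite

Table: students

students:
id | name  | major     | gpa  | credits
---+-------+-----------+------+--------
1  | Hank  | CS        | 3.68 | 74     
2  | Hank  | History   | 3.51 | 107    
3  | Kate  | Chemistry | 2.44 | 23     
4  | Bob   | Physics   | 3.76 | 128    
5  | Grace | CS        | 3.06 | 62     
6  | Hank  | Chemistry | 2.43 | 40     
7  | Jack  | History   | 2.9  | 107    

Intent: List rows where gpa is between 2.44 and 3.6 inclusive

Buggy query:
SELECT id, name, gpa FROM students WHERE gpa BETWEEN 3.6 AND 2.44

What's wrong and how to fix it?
Bug: The bounds are reversed; BETWEEN a AND b requires a <= b to match anything

Fix: Swap the bounds so the smaller value comes first

Corrected query:
SELECT id, name, gpa FROM students WHERE gpa BETWEEN 2.44 AND 3.6

Result:
id | name  | gpa 
---+-------+-----
2  | Hank  | 3.51
3  | Kate  | 2.44
5  | Grace | 3.06
7  | Jack  | 2.9 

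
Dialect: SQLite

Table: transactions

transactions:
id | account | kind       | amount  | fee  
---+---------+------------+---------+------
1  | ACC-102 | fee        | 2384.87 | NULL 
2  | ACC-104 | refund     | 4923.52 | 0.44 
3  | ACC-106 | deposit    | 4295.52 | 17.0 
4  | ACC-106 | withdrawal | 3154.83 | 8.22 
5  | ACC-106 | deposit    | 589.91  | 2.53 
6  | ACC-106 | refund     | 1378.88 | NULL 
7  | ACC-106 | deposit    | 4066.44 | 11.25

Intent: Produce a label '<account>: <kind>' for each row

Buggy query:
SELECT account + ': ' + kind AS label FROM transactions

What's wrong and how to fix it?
Bug: '+' is numeric addition; on text columns SQLite converts them to 0 instead of concatenating

Fix: Replace + with || to concatenate text

Corrected query:
SELECT account || ': ' || kind AS label FROM transactions

Result:
label              
-------------------
ACC-102: fee       
ACC-104: refund    
ACC-106: deposit   
ACC-106: withdrawal
ACC-106: deposit   
ACC-106: refund    
ACC-106: deposit   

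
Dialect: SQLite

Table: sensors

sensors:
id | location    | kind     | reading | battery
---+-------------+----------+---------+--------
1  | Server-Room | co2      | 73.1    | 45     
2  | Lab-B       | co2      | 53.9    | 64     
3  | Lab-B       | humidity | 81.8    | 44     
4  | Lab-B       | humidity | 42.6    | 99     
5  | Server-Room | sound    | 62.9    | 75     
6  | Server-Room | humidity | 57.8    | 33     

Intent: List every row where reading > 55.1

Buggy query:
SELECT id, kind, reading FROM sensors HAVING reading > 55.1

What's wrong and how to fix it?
Bug: HAVING filters the output of aggregation, but this query has no GROUP BY and no aggregate functions, so SQLite rejects it (HAVING clause on a non-aggregate query); the condition here is per row

Fix: Use WHERE for row-level filtering

Corrected query:
SELECT id, kind, reading FROM sensors WHERE reading > 55.1

Result:
id | kind     | reading
---+----------+--------
1  | co2      | 73.1   
3  | humidity | 81.8   
5  | sound    | 62.9   
6  | humidity | 57.8   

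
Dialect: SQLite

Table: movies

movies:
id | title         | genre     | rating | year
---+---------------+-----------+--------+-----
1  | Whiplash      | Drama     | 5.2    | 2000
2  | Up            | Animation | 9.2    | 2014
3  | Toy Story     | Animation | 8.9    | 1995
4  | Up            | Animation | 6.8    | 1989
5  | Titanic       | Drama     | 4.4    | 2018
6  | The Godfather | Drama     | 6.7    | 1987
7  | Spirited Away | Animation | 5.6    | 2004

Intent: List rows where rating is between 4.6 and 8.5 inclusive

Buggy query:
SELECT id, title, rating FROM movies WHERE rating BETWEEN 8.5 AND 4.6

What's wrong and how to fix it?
Bug: BETWEEN expects the lower bound first; with 8.5 AND 4.6 the range is empty

Fix: Write BETWEEN 4.6 AND 8.5

Corrected query:
SELECT id, title, rating FROM movies WHERE rating BETWEEN 4.6 AND 8.5

Result:
id | title         | rating
---+---------------+-------
1  | Whiplash      | 5.2   
4  | Up            | 6.8   
6  | The Godfather | 6.7   
7  | Spirited Away | 5.6   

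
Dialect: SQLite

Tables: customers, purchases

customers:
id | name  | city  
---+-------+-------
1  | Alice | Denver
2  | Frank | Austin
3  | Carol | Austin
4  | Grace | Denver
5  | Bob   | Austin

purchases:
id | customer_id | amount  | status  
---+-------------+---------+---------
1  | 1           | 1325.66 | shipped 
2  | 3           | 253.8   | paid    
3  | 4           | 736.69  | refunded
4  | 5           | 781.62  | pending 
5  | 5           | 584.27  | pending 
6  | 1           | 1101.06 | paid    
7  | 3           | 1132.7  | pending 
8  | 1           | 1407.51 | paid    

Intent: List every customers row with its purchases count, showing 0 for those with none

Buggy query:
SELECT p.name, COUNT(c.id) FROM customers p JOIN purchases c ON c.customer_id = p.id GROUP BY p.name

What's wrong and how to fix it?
Bug: INNER JOIN drops customers rows that have no matching purchases rows

Fix: Use LEFT JOIN so parents without children still appear (COUNT(c.id) gives 0)

Corrected query:
SELECT p.name, COUNT(c.id) FROM customers p LEFT JOIN purchases c ON c.customer_id = p.id GROUP BY p.name

Result:
name  | COUNT(c.id)
------+------------
Alice | 3          
Bob   | 2          
Carol | 2          
Frank | 0          
Grace | 1          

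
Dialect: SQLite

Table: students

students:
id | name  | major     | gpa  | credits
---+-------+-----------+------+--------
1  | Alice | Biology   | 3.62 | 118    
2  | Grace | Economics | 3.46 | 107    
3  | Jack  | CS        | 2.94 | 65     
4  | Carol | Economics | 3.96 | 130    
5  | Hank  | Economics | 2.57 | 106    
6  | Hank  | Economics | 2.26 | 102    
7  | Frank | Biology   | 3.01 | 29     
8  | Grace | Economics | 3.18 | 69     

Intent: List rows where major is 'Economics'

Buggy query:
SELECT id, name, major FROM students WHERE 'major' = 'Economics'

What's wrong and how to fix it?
Bug: Single quotes denote string literals in SQL; the column name is being compared as a constant string

Fix: Remove the quotes around the column name (or use double quotes for an identifier)

Corrected query:
SELECT id, name, major FROM students WHERE major = 'Economics'

Result:
id | name  | major    
---+-------+----------
2  | Grace | Economics
4  | Carol | Economics
5  | Hank  | Economics
6  | Hank  | Economics
8  | Grace | Economics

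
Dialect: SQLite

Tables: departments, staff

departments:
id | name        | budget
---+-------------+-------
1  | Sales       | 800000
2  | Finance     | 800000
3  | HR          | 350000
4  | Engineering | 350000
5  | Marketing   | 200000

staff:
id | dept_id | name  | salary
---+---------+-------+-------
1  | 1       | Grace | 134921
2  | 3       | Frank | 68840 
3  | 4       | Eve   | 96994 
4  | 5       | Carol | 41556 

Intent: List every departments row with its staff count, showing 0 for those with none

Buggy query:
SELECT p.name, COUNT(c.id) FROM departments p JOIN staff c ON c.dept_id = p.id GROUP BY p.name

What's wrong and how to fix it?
Bug: An inner join excludes parents with zero children

Fix: Switch to LEFT JOIN to retain unmatched parent rows

Corrected query:
SELECT p.name, COUNT(c.id) FROM departments p LEFT JOIN staff c ON c.dept_id = p.id GROUP BY p.name

Result:
name        | COUNT(c.id)
------------+------------
Engineering | 1          
Finance     | 0          
HR          | 1          
Marketing   | 1          
Sales       | 1          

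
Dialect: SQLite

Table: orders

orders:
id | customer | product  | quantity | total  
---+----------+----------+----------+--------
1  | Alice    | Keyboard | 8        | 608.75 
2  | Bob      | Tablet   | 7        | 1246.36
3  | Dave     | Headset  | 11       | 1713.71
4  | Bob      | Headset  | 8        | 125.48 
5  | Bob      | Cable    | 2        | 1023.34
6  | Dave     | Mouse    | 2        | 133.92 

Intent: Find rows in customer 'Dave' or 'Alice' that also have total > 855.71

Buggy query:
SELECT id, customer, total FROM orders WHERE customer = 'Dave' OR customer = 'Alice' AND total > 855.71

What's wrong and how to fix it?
Bug: Without parentheses, AND is evaluated before OR, so the total filter only applies to the 'Alice' branch

Fix: Add parentheses around the OR so the AND applies to both alternatives

Corrected query:
SELECT id, customer, total FROM orders WHERE (customer = 'Dave' OR customer = 'Alice') AND total > 855.71

Result:
id | customer | total  
---+----------+--------
3  | Dave     | 1713.71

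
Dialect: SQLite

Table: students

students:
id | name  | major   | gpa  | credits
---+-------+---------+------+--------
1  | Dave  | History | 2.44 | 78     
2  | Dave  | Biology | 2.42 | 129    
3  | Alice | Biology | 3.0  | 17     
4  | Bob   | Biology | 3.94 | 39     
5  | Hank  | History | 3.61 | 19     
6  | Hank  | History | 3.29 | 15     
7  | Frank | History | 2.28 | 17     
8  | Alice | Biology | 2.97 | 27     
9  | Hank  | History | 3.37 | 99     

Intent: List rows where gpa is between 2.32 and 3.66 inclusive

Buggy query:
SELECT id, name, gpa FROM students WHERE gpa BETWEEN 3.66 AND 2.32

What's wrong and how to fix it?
Bug: The bounds are reversed; BETWEEN a AND b requires a <= b to match anything

Fix: Swap the bounds so the smaller value comes first

Corrected query:
SELECT id, name, gpa FROM students WHERE gpa BETWEEN 2.32 AND 3.66

Result:
id | name  | gpa 
---+-------+-----
1  | Dave  | 2.44
2  | Dave  | 2.42
3  | Alice | 3   
5  | Hank  | 3.61
6  | Hank  | 3.29
8  | Alice | 2.97
9  | Hank  | 3.37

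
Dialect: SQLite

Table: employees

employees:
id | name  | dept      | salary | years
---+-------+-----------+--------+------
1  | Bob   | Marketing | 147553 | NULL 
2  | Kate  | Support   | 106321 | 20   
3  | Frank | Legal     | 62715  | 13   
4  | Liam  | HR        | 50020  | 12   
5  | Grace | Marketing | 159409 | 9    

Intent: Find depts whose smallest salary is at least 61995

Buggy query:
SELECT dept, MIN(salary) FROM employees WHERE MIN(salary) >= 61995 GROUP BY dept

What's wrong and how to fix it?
Bug: Aggregates like MIN are computed per group after WHERE runs

Fix: Use HAVING for the per-group MIN condition

Corrected query:
SELECT dept, MIN(salary) FROM employees GROUP BY dept HAVING MIN(salary) >= 61995

Result:
dept      | MIN(salary)
----------+------------
Legal     | 62715      
Marketing | 147553     
Support   | 106321     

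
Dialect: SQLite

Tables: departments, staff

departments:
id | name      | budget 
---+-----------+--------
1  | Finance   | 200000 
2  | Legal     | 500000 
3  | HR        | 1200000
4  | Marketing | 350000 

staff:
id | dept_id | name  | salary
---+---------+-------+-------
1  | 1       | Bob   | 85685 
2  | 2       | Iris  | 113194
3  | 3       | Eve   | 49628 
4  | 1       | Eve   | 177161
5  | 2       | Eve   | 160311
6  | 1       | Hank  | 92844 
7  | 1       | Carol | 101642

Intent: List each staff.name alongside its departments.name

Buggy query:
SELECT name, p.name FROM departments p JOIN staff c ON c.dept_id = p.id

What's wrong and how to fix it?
Bug: Both tables have a 'name' column; the unqualified reference is ambiguous

Fix: Qualify the column with its table alias (c.name)

Corrected query:
SELECT c.name, p.name FROM departments p JOIN staff c ON c.dept_id = p.id

Result:
name  | name   
------+--------
Bob   | Finance
Iris  | Legal  
Eve   | HR     
Eve   | Finance
Eve   | Legal  
Hank  | Finance
Carol | Finance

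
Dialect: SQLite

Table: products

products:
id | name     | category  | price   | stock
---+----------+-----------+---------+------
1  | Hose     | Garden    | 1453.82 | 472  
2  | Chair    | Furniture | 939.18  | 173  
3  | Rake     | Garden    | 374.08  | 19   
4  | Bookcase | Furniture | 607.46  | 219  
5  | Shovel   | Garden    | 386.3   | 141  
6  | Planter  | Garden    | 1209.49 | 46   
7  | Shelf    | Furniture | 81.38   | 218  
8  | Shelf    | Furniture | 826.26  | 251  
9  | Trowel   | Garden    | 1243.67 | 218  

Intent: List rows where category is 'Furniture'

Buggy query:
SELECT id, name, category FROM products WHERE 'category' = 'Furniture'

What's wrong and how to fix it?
Bug: Single quotes denote string literals in SQL; the column name is being compared as a constant string

Fix: Remove the quotes around the column name (or use double quotes for an identifier)

Corrected query:
SELECT id, name, category FROM products WHERE category = 'Furniture'

Result:
id | name     | category 
---+----------+----------
2  | Chair    | Furniture
4  | Bookcase | Furniture
7  | Shelf    | Furniture
8  | Shelf    | Furniture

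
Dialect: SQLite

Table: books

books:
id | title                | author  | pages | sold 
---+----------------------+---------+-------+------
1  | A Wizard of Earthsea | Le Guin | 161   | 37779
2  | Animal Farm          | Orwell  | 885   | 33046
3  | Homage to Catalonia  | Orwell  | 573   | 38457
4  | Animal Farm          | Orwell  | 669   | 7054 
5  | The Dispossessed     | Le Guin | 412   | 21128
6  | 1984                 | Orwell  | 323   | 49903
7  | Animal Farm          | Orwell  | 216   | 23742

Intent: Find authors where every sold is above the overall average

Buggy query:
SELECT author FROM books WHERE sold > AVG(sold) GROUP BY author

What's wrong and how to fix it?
Bug: WHERE evaluates per row before aggregation, so AVG() is unavailable

Fix: Compute the overall average in a scalar subquery and compare each group's MIN against it in HAVING

Corrected query:
SELECT author FROM books GROUP BY author HAVING MIN(sold) > (SELECT AVG(sold) FROM books)

Result:
(no rows)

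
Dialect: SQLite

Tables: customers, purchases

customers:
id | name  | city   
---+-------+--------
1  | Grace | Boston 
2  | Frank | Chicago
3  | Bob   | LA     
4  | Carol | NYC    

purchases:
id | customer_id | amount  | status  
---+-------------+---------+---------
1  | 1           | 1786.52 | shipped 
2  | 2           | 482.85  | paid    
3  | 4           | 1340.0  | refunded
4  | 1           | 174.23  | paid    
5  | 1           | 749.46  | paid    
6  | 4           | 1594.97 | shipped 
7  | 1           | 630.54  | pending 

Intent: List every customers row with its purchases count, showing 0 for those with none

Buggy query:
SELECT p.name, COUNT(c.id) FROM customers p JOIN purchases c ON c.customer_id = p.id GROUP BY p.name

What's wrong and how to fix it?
Bug: An inner join excludes parents with zero children

Fix: Switch to LEFT JOIN to retain unmatched parent rows

Corrected query:
SELECT p.name, COUNT(c.id) FROM customers p LEFT JOIN purchases c ON c.customer_id = p.id GROUP BY p.name

Result:
name  | COUNT(c.id)
------+------------
Bob   | 0          
Carol | 2          
Frank | 1          
Grace | 4          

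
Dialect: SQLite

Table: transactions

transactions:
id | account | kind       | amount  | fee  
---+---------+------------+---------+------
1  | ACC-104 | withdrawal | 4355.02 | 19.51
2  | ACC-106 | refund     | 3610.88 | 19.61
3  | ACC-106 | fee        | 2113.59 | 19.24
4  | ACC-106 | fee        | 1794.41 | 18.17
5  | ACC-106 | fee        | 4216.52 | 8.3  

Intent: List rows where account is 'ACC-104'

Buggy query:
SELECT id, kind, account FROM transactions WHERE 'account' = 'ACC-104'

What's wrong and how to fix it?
Bug: 'account' in single quotes is a string literal, not the column; the comparison is literal-vs-literal and never true

Fix: Reference the column as account without single quotes

Corrected query:
SELECT id, kind, account FROM transactions WHERE account = 'ACC-104'

Result:
id | kind       | account
---+------------+--------
1  | withdrawal | ACC-104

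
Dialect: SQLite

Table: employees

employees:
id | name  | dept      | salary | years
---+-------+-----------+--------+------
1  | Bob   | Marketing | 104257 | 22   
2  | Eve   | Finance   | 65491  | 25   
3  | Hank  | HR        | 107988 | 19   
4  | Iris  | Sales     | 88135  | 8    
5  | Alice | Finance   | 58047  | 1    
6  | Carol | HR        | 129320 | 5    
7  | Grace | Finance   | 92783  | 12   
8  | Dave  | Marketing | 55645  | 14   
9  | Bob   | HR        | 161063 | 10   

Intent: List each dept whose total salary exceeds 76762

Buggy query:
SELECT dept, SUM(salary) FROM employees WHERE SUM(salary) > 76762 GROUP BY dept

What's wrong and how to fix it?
Bug: WHERE runs before GROUP BY, so aggregates aren't available there

Fix: Move the aggregate condition to a HAVING clause

Corrected query:
SELECT dept, SUM(salary) FROM employees GROUP BY dept HAVING SUM(salary) > 76762

Result:
dept      | SUM(salary)
----------+------------
Finance   | 216321     
HR        | 398371     
Marketing | 159902     
Sales     | 88135      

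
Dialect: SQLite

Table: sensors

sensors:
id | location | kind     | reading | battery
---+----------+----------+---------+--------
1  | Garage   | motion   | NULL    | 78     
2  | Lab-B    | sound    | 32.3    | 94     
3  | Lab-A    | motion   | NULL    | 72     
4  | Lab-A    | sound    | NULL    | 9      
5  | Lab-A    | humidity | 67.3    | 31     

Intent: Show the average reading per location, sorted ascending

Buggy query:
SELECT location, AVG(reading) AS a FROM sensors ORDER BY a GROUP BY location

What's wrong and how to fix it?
Bug: ORDER BY appears before GROUP BY; SQL clause order requires GROUP BY first

Fix: Reorder: SELECT … FROM … GROUP BY … ORDER BY …

Corrected query:
SELECT location, AVG(reading) AS a FROM sensors GROUP BY location ORDER BY a

Result:
location | a   
---------+-----
Garage   | NULL
Lab-B    | 32.3
Lab-A    | 67.3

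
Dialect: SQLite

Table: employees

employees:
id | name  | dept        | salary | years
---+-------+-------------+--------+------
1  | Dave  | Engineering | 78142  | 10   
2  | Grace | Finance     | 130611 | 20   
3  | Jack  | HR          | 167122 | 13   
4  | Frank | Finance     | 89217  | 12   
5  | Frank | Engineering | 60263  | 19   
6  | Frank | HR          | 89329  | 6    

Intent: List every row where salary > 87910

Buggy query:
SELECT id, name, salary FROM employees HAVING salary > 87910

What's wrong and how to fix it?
Bug: This is a non-aggregate query (no GROUP BY, no aggregates), so in SQLite the HAVING clause is invalid here; a row-level condition belongs in WHERE

Fix: Use WHERE for row-level filtering

Corrected query:
SELECT id, name, salary FROM employees WHERE salary > 87910

Result:
id | name  | salary
---+-------+-------
2  | Grace | 130611
3  | Jack  | 167122
4  | Frank | 89217 
6  | Frank | 89329 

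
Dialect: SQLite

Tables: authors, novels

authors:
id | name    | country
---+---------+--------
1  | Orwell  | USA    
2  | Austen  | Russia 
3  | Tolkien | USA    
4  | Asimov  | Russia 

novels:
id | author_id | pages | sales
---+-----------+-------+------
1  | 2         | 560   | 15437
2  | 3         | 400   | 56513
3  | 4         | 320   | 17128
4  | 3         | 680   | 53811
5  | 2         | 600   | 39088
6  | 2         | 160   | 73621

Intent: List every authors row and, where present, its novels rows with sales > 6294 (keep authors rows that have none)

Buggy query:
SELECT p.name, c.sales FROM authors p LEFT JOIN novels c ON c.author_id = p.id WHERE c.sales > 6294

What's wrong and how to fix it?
Bug: Filtering c.sales in WHERE discards the NULL rows produced by LEFT JOIN, turning it into an inner join

Fix: Put 'c.sales > 6294' in the JOIN's ON clause instead of WHERE

Corrected query:
SELECT p.name, c.sales FROM authors p LEFT JOIN novels c ON c.author_id = p.id AND c.sales > 6294

Result:
name    | sales
--------+------
Orwell  | NULL 
Austen  | 15437
Austen  | 39088
Austen  | 73621
Tolkien | 53811
Tolkien | 56513
Asimov  | 17128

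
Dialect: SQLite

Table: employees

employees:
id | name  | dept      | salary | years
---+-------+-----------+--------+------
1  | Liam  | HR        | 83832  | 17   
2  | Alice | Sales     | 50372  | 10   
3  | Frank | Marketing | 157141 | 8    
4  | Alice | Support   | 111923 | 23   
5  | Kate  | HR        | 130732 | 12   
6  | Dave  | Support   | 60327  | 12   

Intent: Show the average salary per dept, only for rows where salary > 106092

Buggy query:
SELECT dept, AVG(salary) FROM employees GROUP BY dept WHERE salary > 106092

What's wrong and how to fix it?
Bug: WHERE cannot follow GROUP BY

Fix: Place WHERE between FROM and GROUP BY

Corrected query:
SELECT dept, AVG(salary) FROM employees WHERE salary > 106092 GROUP BY dept

Result:
dept      | AVG(salary)
----------+------------
HR        | 130732     
Marketing | 157141     
Support   | 111923     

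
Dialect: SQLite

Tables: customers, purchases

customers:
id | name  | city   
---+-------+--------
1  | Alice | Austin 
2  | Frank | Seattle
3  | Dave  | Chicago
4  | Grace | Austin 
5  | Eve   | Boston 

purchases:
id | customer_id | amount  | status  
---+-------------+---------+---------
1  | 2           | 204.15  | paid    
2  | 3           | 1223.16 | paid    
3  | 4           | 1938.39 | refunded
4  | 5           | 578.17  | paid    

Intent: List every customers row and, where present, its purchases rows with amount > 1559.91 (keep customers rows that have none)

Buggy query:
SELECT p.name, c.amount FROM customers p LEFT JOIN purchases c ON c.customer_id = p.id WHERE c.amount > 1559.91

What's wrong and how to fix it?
Bug: A WHERE condition on the right-hand table after LEFT JOIN drops unmatched parents

Fix: Move the right-table condition into the ON clause so unmatched parents are kept

Corrected query:
SELECT p.name, c.amount FROM customers p LEFT JOIN purchases c ON c.customer_id = p.id AND c.amount > 1559.91

Result:
name  | amount 
------+--------
Alice | NULL   
Frank | NULL   
Dave  | NULL   
Grace | 1938.39
Eve   | NULL   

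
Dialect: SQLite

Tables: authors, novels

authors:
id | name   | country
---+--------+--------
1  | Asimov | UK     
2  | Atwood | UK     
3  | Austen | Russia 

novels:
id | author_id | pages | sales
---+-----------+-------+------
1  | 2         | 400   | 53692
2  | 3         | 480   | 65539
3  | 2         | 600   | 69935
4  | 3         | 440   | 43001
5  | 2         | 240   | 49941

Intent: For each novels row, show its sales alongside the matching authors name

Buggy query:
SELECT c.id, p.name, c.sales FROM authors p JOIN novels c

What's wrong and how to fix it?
Bug: JOIN with no ON clause produces a cartesian product; every novels row pairs with every authors row

Fix: Add ON c.author_id = p.id to the JOIN

Corrected query:
SELECT c.id, p.name, c.sales FROM authors p JOIN novels c ON c.author_id = p.id

Result:
id | name   | sales
---+--------+------
1  | Atwood | 53692
2  | Austen | 65539
3  | Atwood | 69935
4  | Austen | 43001
5  | Atwood | 49941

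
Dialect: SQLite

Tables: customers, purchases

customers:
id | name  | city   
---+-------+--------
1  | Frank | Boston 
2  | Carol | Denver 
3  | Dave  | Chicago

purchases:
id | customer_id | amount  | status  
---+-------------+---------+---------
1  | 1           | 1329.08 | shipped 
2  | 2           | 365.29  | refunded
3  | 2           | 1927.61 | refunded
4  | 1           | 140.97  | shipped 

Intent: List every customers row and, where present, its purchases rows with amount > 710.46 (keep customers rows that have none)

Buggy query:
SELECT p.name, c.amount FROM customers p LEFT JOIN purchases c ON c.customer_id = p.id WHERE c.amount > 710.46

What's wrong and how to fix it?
Bug: A WHERE condition on the right-hand table after LEFT JOIN drops unmatched parents

Fix: Put 'c.amount > 710.46' in the JOIN's ON clause instead of WHERE

Corrected query:
SELECT p.name, c.amount FROM customers p LEFT JOIN purchases c ON c.customer_id = p.id AND c.amount > 710.46

Result:
name  | amount 
------+--------
Frank | 1329.08
Carol | 1927.61
Dave  | NULL   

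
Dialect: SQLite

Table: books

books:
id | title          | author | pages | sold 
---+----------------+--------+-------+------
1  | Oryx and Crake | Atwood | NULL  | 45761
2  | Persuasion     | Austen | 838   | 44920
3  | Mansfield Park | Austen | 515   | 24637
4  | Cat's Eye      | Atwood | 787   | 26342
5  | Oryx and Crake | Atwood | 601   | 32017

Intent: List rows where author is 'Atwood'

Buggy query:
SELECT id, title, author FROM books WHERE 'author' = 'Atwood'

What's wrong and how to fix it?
Bug: Single quotes denote string literals in SQL; the column name is being compared as a constant string

Fix: Reference the column as author without single quotes

Corrected query:
SELECT id, title, author FROM books WHERE author = 'Atwood'

Result:
id | title          | author
---+----------------+-------
1  | Oryx and Crake | Atwood
4  | Cat's Eye      | Atwood
5  | Oryx and Crake | Atwood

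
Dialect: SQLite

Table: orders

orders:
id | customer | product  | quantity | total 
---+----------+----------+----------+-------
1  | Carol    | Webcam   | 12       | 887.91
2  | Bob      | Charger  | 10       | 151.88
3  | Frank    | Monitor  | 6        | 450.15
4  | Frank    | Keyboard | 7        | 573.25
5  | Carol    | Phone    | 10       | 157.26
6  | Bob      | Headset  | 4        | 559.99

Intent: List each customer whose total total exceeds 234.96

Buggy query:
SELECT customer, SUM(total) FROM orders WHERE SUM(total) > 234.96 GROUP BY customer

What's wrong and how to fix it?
Bug: Aggregate functions cannot appear in a WHERE clause

Fix: Move the aggregate condition to a HAVING clause

Corrected query:
SELECT customer, SUM(total) FROM orders GROUP BY customer HAVING SUM(total) > 234.96

Result:
customer | SUM(total)
---------+-----------
Bob      | 711.87    
Carol    | 1045.17   
Frank    | 1023.4    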